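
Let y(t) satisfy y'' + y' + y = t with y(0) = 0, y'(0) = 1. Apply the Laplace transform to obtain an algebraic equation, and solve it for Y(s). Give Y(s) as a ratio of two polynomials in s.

Take the Laplace transform of both sides.
The derivative rules (L{y''} = s^2 Y - s·y(0) - y'(0) and L{y'} = sY - y(0), with y(0) = 0, y'(0) = 1) turn the left side into (s^2 + s + 1)Y - (1).
The right side is L{t} = s^(-2).
So (s^2 + s + 1)Y = s^(-2) + (1).
Solve for Y(s) and write it as one ratio of polynomials.

Y(s) = (s^2 + 1)/(s^4 + s^3 + s^2)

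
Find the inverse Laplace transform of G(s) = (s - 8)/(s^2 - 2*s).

Factor the denominator: s^2 - 2*s = s*(s - 2).
Partial fraction decomposition gives [-3/(s - 2)] + [4/s].
Invert each term: -3/(s - 2) ↔ -3e^(2t); 4/(s - 0) ↔ 4e^(0t).

-3*exp(2*t) + 4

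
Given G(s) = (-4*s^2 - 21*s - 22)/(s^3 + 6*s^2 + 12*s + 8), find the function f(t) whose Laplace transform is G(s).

Factor the denominator: s^3 + 6*s^2 + 12*s + 8 = (s + 2)^3.
Partial fraction decomposition gives [-4/(s + 2)] + [-5/(s + 2)^2] + [4/(s + 2)^3].
Invert each term: -4/(s + 2) ↔ -4e^(-2t); -5/(s + 2)^2 ↔ -5t·e^(-2t); 4/(s + 2)^3 ↔ (2)t^2·e^(-2t).

f(t) = 2*t^2*exp(-2*t) - 5*t*exp(-2*t) - 4*exp(-2*t)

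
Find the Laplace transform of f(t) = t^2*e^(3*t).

L{e^(3t)} = 1/(s - 3).
Then apply L{t^2·g(t)} = (-1)^2 d^2/ds^2[G(s)] with G(s) = 1/(s - 3):
differentiating 2 times and applying the sign gives 2/(s - 3)^3.

2/(s - 3)^3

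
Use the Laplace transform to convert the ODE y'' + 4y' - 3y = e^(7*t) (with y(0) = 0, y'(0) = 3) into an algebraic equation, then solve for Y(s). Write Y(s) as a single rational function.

Transform both sides with L{·}.
The derivative rules (L{y''} = s^2 Y - s·y(0) - y'(0) and L{y'} = sY - y(0), with y(0) = 0, y'(0) = 3) turn the left side into (s^2 + 4*s - 3)Y - (3).
The right side is L{e^(7*t)} = 1/(s - 7).
So (s^2 + 4*s - 3)Y = 1/(s - 7) + (3).
Isolate Y and clear denominators.

Y(s) = (3*s - 20)/(s^3 - 3*s^2 - 31*s + 21)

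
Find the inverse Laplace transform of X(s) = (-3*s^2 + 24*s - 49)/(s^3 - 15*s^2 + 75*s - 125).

-2*t^2*exp(5*t) - 6*t*exp(5*t) - 3*exp(5*t)

Factor the denominator: s^3 - 15*s^2 + 75*s - 125 = (s - 5)^3.
Partial fraction decomposition gives [-3/(s - 5)] + [-6/(s - 5)^2] + [-4/(s - 5)^3].
Invert each term: -3/(s - 5) ↔ -3e^(5t); -6/(s - 5)^2 ↔ -6t·e^(5t); -4/(s - 5)^3 ↔ (-2)t^2·e^(5t).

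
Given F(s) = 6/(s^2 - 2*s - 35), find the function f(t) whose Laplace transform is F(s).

Rewrite the denominator: s^2 - 2*s - 35 = (s - 1)^2 - 36.
The form in (s - 1) signals a first-shifting-theorem factor e^(t).
Since L{sinh(6t)} = 6/(s^2 - 36), the inverse is e^(t)*sinh(6*t).

f(t) = exp(t)*sinh(6*t)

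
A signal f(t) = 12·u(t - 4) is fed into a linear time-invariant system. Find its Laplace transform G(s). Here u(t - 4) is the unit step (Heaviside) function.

By the second shifting theorem, L{u(t - c)·g(t - c)} = e^(-cs)·H(s) with c = 4 and H(s) = L{g(t)}.
L{12} = 12/s.

G(s) = 12*exp(-4*s)/s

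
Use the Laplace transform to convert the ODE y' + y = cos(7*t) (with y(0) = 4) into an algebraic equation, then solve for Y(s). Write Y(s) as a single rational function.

Transform both sides with L{·}.
Using L{y'} = sY - y(0) = sY - 4, the left side becomes (s + 1)Y - (4).
The right side is L{cos(7*t)} = s/(s^2 + 49).
So (s + 1)Y = s/(s^2 + 49) + (4).
Divide through and combine into a single rational function.

Y(s) = (4*s^2 + s + 196)/(s^3 + s^2 + 49*s + 49)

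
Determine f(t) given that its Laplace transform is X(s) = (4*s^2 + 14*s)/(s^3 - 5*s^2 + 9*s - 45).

Factor the denominator: s^3 - 5*s^2 + 9*s - 45 = (s - 5)*(s^2 + 9).
Partial fraction decomposition gives [5/(s - 5)] + [-s/(s^2 + 9)] + [9/(s^2 + 9)].
Invert each term: 5/(s - 5) ↔ 5e^(5t); -1·s/(s^2 + 9) ↔ -cos(3t); 3·3/(s^2 + 9) ↔ 3sin(3t).

f(t) = 5*exp(5*t) + 3*sin(3*t) - cos(3*t)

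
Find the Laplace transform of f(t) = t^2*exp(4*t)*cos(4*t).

L{cos(4t)} = s/(s^2 + 16).
Multiplying by e^(4t) shifts s → s - 4, so L{exp(4*t)*cos(4*t)} = (s - 4)/((s - 4)^2 + 16).
Then apply L{t^2·g(t)} = (-1)^2 d^2/ds^2[G(s)] with G(s) = (s - 4)/((s - 4)^2 + 16):
differentiating 2 times and applying the sign gives 2*(s - 4)*(s^2 - 8*s - 32)/(s^2 - 8*s + 32)^3.

2*(s - 4)*(s^2 - 8*s - 32)/(s^2 - 8*s + 32)^3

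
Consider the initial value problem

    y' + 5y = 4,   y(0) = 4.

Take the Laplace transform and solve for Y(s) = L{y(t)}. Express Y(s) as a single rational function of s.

Take the Laplace transform of both sides.
The derivative rules (L{y'} = sY - y(0) = sY - 4) turn the left side into (s + 5)Y - (4).
The right side is L{4} = 4/s.
So (s + 5)Y = 4/s + (4).
Divide through and combine into a single rational function.

Y(s) = (4*s + 4)/(s^2 + 5*s)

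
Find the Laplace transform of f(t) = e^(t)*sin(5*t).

L{sin(5t)} = 5/(s^2 + 25).
By the first shifting theorem, multiplying by e^(t) replaces s with s - 1.

5/((s - 1)^2 + 25)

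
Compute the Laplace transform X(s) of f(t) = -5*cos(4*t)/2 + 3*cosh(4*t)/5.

X(s) = -5*s/(2*(s^2 + 16)) + 3*s/(5*(s^2 - 16))

Apply the Laplace transform termwise.
(-5/2)·[L{cos(4t)} = s/(s^2 + 16)]; (3/5)·[L{cosh(4t)} = s/(s^2 - 16)].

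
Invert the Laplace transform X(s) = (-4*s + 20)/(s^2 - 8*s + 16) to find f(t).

f(t) = 4*t*exp(4*t) - 4*exp(4*t)

Factor the denominator: s^2 - 8*s + 16 = (s - 4)^2.
Partial fraction decomposition gives [-4/(s - 4)] + [4/(s - 4)^2].
Invert each term: -4/(s - 4) ↔ -4e^(4t); 4/(s - 4)^2 ↔ 4t·e^(4t).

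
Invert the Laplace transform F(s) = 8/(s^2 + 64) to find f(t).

Since L{sin(8t)} = 8/(s^2 + 64), the inverse is sin(8*t).

f(t) = sin(8*t)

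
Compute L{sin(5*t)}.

5/(s^2 + 25)

L{sin(5t)} = 5/(s^2 + 25).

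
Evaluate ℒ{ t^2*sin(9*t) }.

L{sin(9t)} = 9/(s^2 + 81).
Then apply L{t^2·g(t)} = (-1)^2 d^2/ds^2[H(s)] with H(s) = 9/(s^2 + 81):
differentiating 2 times and applying the sign gives 54*(s^2 - 27)/(s^2 + 81)^3.

54*(s^2 - 27)/(s^2 + 81)^3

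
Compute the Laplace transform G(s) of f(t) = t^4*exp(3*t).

L{t^4} = 4!/s^5 = 24/s^5.
By the first shifting theorem, multiplying by e^(3t) replaces s with s - 3.

G(s) = 24/(s - 3)^5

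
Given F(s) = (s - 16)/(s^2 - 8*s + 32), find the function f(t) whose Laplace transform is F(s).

f(t) = -3*exp(4*t)*sin(4*t) + exp(4*t)*cos(4*t)

Complete the square in the denominator: s^2 - 8*s + 32 = (s - 4)^2 + 4^2.
Split the numerator to match: s - 16 = 1·(s - 4) - 3·4.
Invert each term: 1·(s - 4)/((s - 4)^2 + 16) ↔ e^(4t)cos(4t); -3·4/((s - 4)^2 + 16) ↔ -3e^(4t)sin(4t).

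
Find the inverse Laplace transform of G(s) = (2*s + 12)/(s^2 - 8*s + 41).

4*exp(4*t)*sin(5*t) + 2*exp(4*t)*cos(5*t)

Complete the square in the denominator: s^2 - 8*s + 41 = (s - 4)^2 + 5^2.
Split the numerator to match: 2*s + 12 = 2·(s - 4) + 4·5.
Invert each term: 2·(s - 4)/((s - 4)^2 + 25) ↔ 2e^(4t)cos(5t); 4·5/((s - 4)^2 + 25) ↔ 4e^(4t)sin(5t).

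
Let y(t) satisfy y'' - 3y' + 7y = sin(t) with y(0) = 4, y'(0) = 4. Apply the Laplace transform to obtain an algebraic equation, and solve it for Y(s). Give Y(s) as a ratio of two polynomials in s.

Y(s) = (4*s^3 - 8*s^2 + 4*s - 7)/(s^4 - 3*s^3 + 8*s^2 - 3*s + 7)

Laplace-transform each side.
Using L{y''} = s^2 Y - s·y(0) - y'(0) and L{y'} = sY - y(0), with y(0) = 4, y'(0) = 4, the left side becomes (s^2 - 3*s + 7)Y - (4*s - 8).
The right side is L{sin(t)} = 1/(s^2 + 1).
So (s^2 - 3*s + 7)Y = 1/(s^2 + 1) + (4*s - 8).
Solve for Y(s) and write it as one ratio of polynomials.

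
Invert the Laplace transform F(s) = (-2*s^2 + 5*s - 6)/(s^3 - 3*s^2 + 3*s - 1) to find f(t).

f(t) = -3*t^2*exp(t)/2 + t*exp(t) - 2*exp(t)

Factor the denominator: s^3 - 3*s^2 + 3*s - 1 = (s - 1)^3.
Partial fraction decomposition gives [-2/(s - 1)] + [(s - 1)^(-2)] + [-3/(s - 1)^3].
Invert each term: -2/(s - 1) ↔ -2e^(t); 1/(s - 1)^2 ↔ t·e^(t); -3/(s - 1)^3 ↔ (-3/2)t^2·e^(t).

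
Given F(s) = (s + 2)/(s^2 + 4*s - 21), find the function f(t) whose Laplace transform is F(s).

f(t) = exp(-2*t)*cosh(5*t)

Rewrite the denominator: s^2 + 4*s - 21 = (s + 2)^2 - 25.
The form in (s + 2) signals a first-shifting-theorem factor e^(-2t).
Since L{cosh(5t)} = s/(s^2 - 25), the inverse is e^(-2*t)*cosh(5*t).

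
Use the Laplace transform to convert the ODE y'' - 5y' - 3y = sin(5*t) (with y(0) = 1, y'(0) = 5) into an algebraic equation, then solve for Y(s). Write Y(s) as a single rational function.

Y(s) = (s^3 + 25*s + 5)/(s^4 - 5*s^3 + 22*s^2 - 125*s - 75)

Apply the Laplace transform to the equation.
The derivative rules (L{y''} = s^2 Y - s·y(0) - y'(0) and L{y'} = sY - y(0), with y(0) = 1, y'(0) = 5) turn the left side into (s^2 - 5*s - 3)Y - (s).
The right side is L{sin(5*t)} = 5/(s^2 + 25).
So (s^2 - 5*s - 3)Y = 5/(s^2 + 25) + (s).
Divide through and combine into a single rational function.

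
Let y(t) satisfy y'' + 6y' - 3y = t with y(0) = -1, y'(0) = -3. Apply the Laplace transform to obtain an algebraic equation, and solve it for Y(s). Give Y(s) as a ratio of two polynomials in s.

Y(s) = (-s^3 - 9*s^2 + 1)/(s^4 + 6*s^3 - 3*s^2)

Apply the Laplace transform to the equation.
Using L{y''} = s^2 Y - s·y(0) - y'(0) and L{y'} = sY - y(0), with y(0) = -1, y'(0) = -3, the left side becomes (s^2 + 6*s - 3)Y - (-s - 9).
The right side is L{t} = s^(-2).
So (s^2 + 6*s - 3)Y = s^(-2) + (-s - 9).
Solve for Y(s) and write it as one ratio of polynomials.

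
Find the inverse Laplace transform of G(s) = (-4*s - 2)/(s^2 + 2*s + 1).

2*t*exp(-t) - 4*exp(-t)

Factor the denominator: s^2 + 2*s + 1 = (s + 1)^2.
Partial fraction decomposition gives [-4/(s + 1)] + [2/(s + 1)^2].
Invert each term: -4/(s + 1) ↔ -4e^(-t); 2/(s + 1)^2 ↔ 2t·e^(-t).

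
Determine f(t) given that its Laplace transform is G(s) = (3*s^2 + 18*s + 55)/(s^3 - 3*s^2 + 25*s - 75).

f(t) = 4*exp(3*t) + 3*sin(5*t) - cos(5*t)

Factor the denominator: s^3 - 3*s^2 + 25*s - 75 = (s - 3)*(s^2 + 25).
Partial fraction decomposition gives [4/(s - 3)] + [-s/(s^2 + 25)] + [15/(s^2 + 25)].
Invert each term: 4/(s - 3) ↔ 4e^(3t); -1·s/(s^2 + 25) ↔ -cos(5t); 3·5/(s^2 + 25) ↔ 3sin(5t).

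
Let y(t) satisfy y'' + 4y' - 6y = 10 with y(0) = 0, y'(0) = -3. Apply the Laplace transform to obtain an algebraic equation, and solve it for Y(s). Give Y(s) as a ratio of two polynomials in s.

Y(s) = (-3*s + 10)/(s^3 + 4*s^2 - 6*s)

Laplace-transform each side.
The derivative rules (L{y''} = s^2 Y - s·y(0) - y'(0) and L{y'} = sY - y(0), with y(0) = 0, y'(0) = -3) turn the left side into (s^2 + 4*s - 6)Y - (-3).
The right side is L{10} = 10/s.
So (s^2 + 4*s - 6)Y = 10/s + (-3).
Divide through and combine into a single rational function.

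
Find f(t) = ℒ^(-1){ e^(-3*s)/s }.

f(t) = Heaviside(t - 3)

The factor e^(-3s) signals a time shift by c = 3 (second shifting theorem).
L{1} = 1/s, so L^-1{1/s} = 1.
Hence the inverse is u(t - 3) times that function evaluated at t - 3.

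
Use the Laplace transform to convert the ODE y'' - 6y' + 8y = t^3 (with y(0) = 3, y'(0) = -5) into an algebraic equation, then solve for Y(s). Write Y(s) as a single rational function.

Y(s) = (3*s^5 - 23*s^4 + 6)/(s^6 - 6*s^5 + 8*s^4)

Take the Laplace transform of both sides.
The derivative rules (L{y''} = s^2 Y - s·y(0) - y'(0) and L{y'} = sY - y(0), with y(0) = 3, y'(0) = -5) turn the left side into (s^2 - 6*s + 8)Y - (3*s - 23).
The right side is L{t^3} = 6/s^4.
So (s^2 - 6*s + 8)Y = 6/s^4 + (3*s - 23).
Solve for Y(s) and write it as one ratio of polynomials.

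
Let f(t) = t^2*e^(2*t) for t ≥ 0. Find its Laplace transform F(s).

L{e^(2t)} = 1/(s - 2).
Then apply L{t^2·g(t)} = (-1)^2 d^2/ds^2[G(s)] with G(s) = 1/(s - 2):
differentiating 2 times and applying the sign gives 2/(s - 2)^3.

F(s) = 2/(s - 2)^3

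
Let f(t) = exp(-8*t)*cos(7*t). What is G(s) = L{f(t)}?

L{cos(7t)} = s/(s^2 + 49).
By the first shifting theorem, multiplying by e^(-8t) replaces s with s + 8.

G(s) = (s + 8)/((s + 8)^2 + 49)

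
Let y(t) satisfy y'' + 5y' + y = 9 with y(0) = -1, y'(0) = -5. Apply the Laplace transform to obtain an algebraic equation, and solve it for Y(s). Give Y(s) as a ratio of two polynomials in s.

Take the Laplace transform of both sides.
With L{y''} = s^2 Y - s·y(0) - y'(0) and L{y'} = sY - y(0), with y(0) = -1, y'(0) = -5: the LHS transforms to (s^2 + 5*s + 1)Y - (-s - 10).
The right side is L{9} = 9/s.
So (s^2 + 5*s + 1)Y = 9/s + (-s - 10).
Solve for Y(s) and write it as one ratio of polynomials.

Y(s) = (-s^2 - 10*s + 9)/(s^3 + 5*s^2 + s)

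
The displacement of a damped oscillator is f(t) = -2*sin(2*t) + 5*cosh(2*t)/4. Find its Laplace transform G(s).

By linearity of the Laplace transform, transform each term separately.
(5/4)·[L{cosh(2t)} = s/(s^2 - 4)]; (-2)·[L{sin(2t)} = 2/(s^2 + 4)].

G(s) = 5*s/(4*(s^2 - 4)) - 4/(s^2 + 4)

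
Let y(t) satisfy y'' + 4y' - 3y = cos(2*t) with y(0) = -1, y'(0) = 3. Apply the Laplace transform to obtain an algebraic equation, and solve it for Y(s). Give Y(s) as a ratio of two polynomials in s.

Y(s) = (-s^3 - s^2 - 3*s - 4)/(s^4 + 4*s^3 + s^2 + 16*s - 12)

Transform both sides with L{·}.
With L{y''} = s^2 Y - s·y(0) - y'(0) and L{y'} = sY - y(0), with y(0) = -1, y'(0) = 3: the LHS transforms to (s^2 + 4*s - 3)Y - (-s - 1).
The right side is L{cos(2*t)} = s/(s^2 + 4).
So (s^2 + 4*s - 3)Y = s/(s^2 + 4) + (-s - 1).
Divide through and combine into a single rational function.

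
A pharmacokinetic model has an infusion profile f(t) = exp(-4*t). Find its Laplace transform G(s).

G(s) = 1/(s + 4)

L{e^(-4t)} = 1/(s + 4).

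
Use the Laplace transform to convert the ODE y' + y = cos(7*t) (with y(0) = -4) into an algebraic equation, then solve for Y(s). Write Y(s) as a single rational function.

Take the Laplace transform of both sides.
Using L{y'} = sY - y(0) = sY - (-4), the left side becomes (s + 1)Y - (-4).
The right side is L{cos(7*t)} = s/(s^2 + 49).
So (s + 1)Y = s/(s^2 + 49) + (-4).
Isolate Y and clear denominators.

Y(s) = (-4*s^2 + s - 196)/(s^3 + s^2 + 49*s + 49)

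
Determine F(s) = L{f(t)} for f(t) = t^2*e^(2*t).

F(s) = 2/(s - 2)^3

L{e^(2t)} = 1/(s - 2).
Then apply L{t^2·g(t)} = (-1)^2 d^2/ds^2[G(s)] with G(s) = 1/(s - 2):
differentiating 2 times and applying the sign gives 2/(s - 2)^3.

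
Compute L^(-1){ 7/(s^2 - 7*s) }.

exp(7*t) - 1

Factor the denominator: s^2 - 7*s = s*(s - 7).
Partial fraction decomposition gives [-1/s] + [1/(s - 7)].
Invert each term: -1/(s - 0) ↔ -e^(0t); 1/(s - 7) ↔ e^(7t).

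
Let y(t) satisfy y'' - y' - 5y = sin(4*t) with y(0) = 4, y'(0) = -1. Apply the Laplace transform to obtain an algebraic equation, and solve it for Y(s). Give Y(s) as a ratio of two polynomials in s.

Laplace-transform each side.
Using L{y''} = s^2 Y - s·y(0) - y'(0) and L{y'} = sY - y(0), with y(0) = 4, y'(0) = -1, the left side becomes (s^2 - s - 5)Y - (4*s - 5).
The right side is L{sin(4*t)} = 4/(s^2 + 16).
So (s^2 - s - 5)Y = 4/(s^2 + 16) + (4*s - 5).
Isolate Y and clear denominators.

Y(s) = (4*s^3 - 5*s^2 + 64*s - 76)/(s^4 - s^3 + 11*s^2 - 16*s - 80)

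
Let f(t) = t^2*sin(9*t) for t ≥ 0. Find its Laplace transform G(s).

G(s) = 54*(s^2 - 27)/(s^2 + 81)^3

L{sin(9t)} = 9/(s^2 + 81).
Then apply L{t^2·g(t)} = (-1)^2 d^2/ds^2[H(s)] with H(s) = 9/(s^2 + 81):
differentiating 2 times and applying the sign gives 54*(s^2 - 27)/(s^2 + 81)^3.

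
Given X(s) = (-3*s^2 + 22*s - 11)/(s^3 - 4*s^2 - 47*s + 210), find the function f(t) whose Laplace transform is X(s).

f(t) = exp(6*t) - 2*exp(5*t) - 2*exp(-7*t)

Factor the denominator: s^3 - 4*s^2 - 47*s + 210 = (s - 6)*(s - 5)*(s + 7).
Partial fraction decomposition gives [1/(s - 6)] + [-2/(s + 7)] + [-2/(s - 5)].
Invert each term: 1/(s - 6) ↔ e^(6t); -2/(s + 7) ↔ -2e^(-7t); -2/(s - 5) ↔ -2e^(5t).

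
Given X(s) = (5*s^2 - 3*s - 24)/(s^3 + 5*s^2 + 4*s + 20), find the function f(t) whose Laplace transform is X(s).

Factor the denominator: s^3 + 5*s^2 + 4*s + 20 = (s + 5)*(s^2 + 4).
Partial fraction decomposition gives [4/(s + 5)] + [s/(s^2 + 4)] + [-8/(s^2 + 4)].
Invert each term: 4/(s + 5) ↔ 4e^(-5t); 1·s/(s^2 + 4) ↔ cos(2t); -4·2/(s^2 + 4) ↔ -4sin(2t).

f(t) = -4*sin(2*t) + cos(2*t) + 4*exp(-5*t)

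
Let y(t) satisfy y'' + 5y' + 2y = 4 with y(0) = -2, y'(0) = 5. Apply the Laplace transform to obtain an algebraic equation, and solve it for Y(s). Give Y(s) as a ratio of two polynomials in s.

Transform both sides with L{·}.
Using L{y''} = s^2 Y - s·y(0) - y'(0) and L{y'} = sY - y(0), with y(0) = -2, y'(0) = 5, the left side becomes (s^2 + 5*s + 2)Y - (-2*s - 5).
The right side is L{4} = 4/s.
So (s^2 + 5*s + 2)Y = 4/s + (-2*s - 5).
Isolate Y and clear denominators.

Y(s) = (-2*s^2 - 5*s + 4)/(s^3 + 5*s^2 + 2*s)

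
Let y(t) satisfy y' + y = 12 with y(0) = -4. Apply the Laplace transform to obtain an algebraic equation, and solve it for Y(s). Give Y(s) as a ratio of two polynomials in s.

Apply the Laplace transform to the equation.
Using L{y'} = sY - y(0) = sY - (-4), the left side becomes (s + 1)Y - (-4).
The right side is L{12} = 12/s.
So (s + 1)Y = 12/s + (-4).
Isolate Y and clear denominators.

Y(s) = (-4*s + 12)/(s^2 + s)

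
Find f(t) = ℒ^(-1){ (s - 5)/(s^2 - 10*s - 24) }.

f(t) = exp(5*t)*cosh(7*t)

Rewrite the denominator: s^2 - 10*s - 24 = (s - 5)^2 - 49.
The form in (s - 5) signals a first-shifting-theorem factor e^(5t).
Since L{cosh(7t)} = s/(s^2 - 49), the inverse is e^(5*t)*cosh(7*t).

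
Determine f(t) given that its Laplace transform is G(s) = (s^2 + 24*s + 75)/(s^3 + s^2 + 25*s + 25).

f(t) = 5*sin(5*t) - cos(5*t) + 2*exp(-t)

Factor the denominator: s^3 + s^2 + 25*s + 25 = (s + 1)*(s^2 + 25).
Partial fraction decomposition gives [2/(s + 1)] + [-s/(s^2 + 25)] + [25/(s^2 + 25)].
Invert each term: 2/(s + 1) ↔ 2e^(-t); -1·s/(s^2 + 25) ↔ -cos(5t); 5·5/(s^2 + 25) ↔ 5sin(5t).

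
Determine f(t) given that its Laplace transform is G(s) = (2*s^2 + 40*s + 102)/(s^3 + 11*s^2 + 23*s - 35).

Factor the denominator: s^3 + 11*s^2 + 23*s - 35 = (s - 1)*(s + 5)*(s + 7).
Partial fraction decomposition gives [4/(s + 5)] + [3/(s - 1)] + [-5/(s + 7)].
Invert each term: 4/(s + 5) ↔ 4e^(-5t); 3/(s - 1) ↔ 3e^(t); -5/(s + 7) ↔ -5e^(-7t).

f(t) = 3*exp(t) + 4*exp(-5*t) - 5*exp(-7*t)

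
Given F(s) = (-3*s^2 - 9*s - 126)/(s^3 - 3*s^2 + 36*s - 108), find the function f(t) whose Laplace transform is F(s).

Factor the denominator: s^3 - 3*s^2 + 36*s - 108 = (s - 3)*(s^2 + 36).
Partial fraction decomposition gives [-4/(s - 3)] + [s/(s^2 + 36)] + [-6/(s^2 + 36)].
Invert each term: -4/(s - 3) ↔ -4e^(3t); 1·s/(s^2 + 36) ↔ cos(6t); -1·6/(s^2 + 36) ↔ -sin(6t).

f(t) = -4*exp(3*t) - sin(6*t) + cos(6*t)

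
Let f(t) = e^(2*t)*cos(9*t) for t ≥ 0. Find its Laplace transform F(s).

F(s) = (s - 2)/((s - 2)^2 + 81)

L{cos(9t)} = s/(s^2 + 81).
By the first shifting theorem, multiplying by e^(2t) replaces s with s - 2.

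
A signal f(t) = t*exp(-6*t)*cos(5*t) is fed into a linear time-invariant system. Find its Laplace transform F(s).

F(s) = (s + 1)*(s + 11)/(s^2 + 12*s + 61)^2

L{cos(5t)} = s/(s^2 + 25).
Multiplying by e^(-6t) shifts s → s + 6, so L{exp(-6*t)*cos(5*t)} = (s + 6)/((s + 6)^2 + 25).
Then apply L{t·g(t)} = -d/ds[G(s)] with G(s) = (s + 6)/((s + 6)^2 + 25):
differentiating 1 time and applying the sign gives (s + 1)*(s + 11)/(s^2 + 12*s + 61)^2.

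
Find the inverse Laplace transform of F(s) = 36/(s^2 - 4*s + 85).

4*exp(2*t)*sin(9*t)

Rewrite the denominator: s^2 - 4*s + 85 = (s - 2)^2 + 81.
The form in (s - 2) signals a first-shifting-theorem factor e^(2t).
Since L{sin(9t)} = 9/(s^2 + 81), the inverse is e^(2*t)*sin(9*t), scaled by 4.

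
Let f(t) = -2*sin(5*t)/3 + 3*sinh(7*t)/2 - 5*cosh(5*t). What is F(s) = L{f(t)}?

F(s) = -5*s/(s^2 - 25) - 10/(3*(s^2 + 25)) + 21/(2*(s^2 - 49))

Apply the Laplace transform termwise.
(-2/3)·[L{sin(5t)} = 5/(s^2 + 25)]; (-5)·[L{cosh(5t)} = s/(s^2 - 25)]; (3/2)·[L{sinh(7t)} = 7/(s^2 - 49)].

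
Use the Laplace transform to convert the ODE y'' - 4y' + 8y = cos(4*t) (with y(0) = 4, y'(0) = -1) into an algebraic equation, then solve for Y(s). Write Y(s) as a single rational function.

Laplace-transform each side.
With L{y''} = s^2 Y - s·y(0) - y'(0) and L{y'} = sY - y(0), with y(0) = 4, y'(0) = -1: the LHS transforms to (s^2 - 4*s + 8)Y - (4*s - 17).
The right side is L{cos(4*t)} = s/(s^2 + 16).
So (s^2 - 4*s + 8)Y = s/(s^2 + 16) + (4*s - 17).
Solve for Y(s) and write it as one ratio of polynomials.

Y(s) = (4*s^3 - 17*s^2 + 65*s - 272)/(s^4 - 4*s^3 + 24*s^2 - 64*s + 128)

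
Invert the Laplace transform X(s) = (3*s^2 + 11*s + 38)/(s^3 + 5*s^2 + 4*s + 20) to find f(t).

f(t) = 3*sin(2*t) + cos(2*t) + 2*exp(-5*t)

Factor the denominator: s^3 + 5*s^2 + 4*s + 20 = (s + 5)*(s^2 + 4).
Partial fraction decomposition gives [2/(s + 5)] + [s/(s^2 + 4)] + [6/(s^2 + 4)].
Invert each term: 2/(s + 5) ↔ 2e^(-5t); 1·s/(s^2 + 4) ↔ cos(2t); 3·2/(s^2 + 4) ↔ 3sin(2t).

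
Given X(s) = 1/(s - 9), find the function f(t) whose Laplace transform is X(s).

Since L{e^(9t)} = 1/(s - 9), the inverse is e^(9*t).

f(t) = exp(9*t)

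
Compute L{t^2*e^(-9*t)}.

2/(s + 9)^3

L{e^(-9t)} = 1/(s + 9).
Then apply L{t^2·g(t)} = (-1)^2 d^2/ds^2[G(s)] with G(s) = 1/(s + 9):
differentiating 2 times and applying the sign gives 2/(s + 9)^3.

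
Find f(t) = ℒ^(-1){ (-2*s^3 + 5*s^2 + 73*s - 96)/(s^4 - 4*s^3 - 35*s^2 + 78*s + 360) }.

Factor the denominator: s^4 - 4*s^3 - 35*s^2 + 78*s + 360 = (s - 6)*(s - 5)*(s + 3)*(s + 4).
Partial fraction decomposition gives [-2/(s - 5)] + [2/(s + 4)] + [1/(s - 6)] + [-3/(s + 3)].
Invert each term: -2/(s - 5) ↔ -2e^(5t); 2/(s + 4) ↔ 2e^(-4t); 1/(s - 6) ↔ e^(6t); -3/(s + 3) ↔ -3e^(-3t).

f(t) = exp(6*t) - 2*exp(5*t) - 3*exp(-3*t) + 2*exp(-4*t)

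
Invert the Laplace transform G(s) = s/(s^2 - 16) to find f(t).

Since L{cosh(4t)} = s/(s^2 - 16), the inverse is cosh(4*t).

f(t) = cosh(4*t)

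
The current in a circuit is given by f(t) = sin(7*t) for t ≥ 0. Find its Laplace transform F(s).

L{sin(7t)} = 7/(s^2 + 49).

F(s) = 7/(s^2 + 49)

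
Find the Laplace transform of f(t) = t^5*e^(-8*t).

120/(s + 8)^6

L{t^5} = 5!/s^6 = 120/s^6.
By the first shifting theorem, multiplying by e^(-8t) replaces s with s + 8.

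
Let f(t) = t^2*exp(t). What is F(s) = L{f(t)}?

L{e^(t)} = 1/(s - 1).
Then apply L{t^2·g(t)} = (-1)^2 d^2/ds^2[G(s)] with G(s) = 1/(s - 1):
differentiating 2 times and applying the sign gives 2/(s - 1)^3.

F(s) = 2/(s - 1)^3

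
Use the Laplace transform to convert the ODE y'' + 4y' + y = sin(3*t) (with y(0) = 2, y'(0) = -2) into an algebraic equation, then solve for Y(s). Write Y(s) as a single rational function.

Laplace-transform each side.
Using L{y''} = s^2 Y - s·y(0) - y'(0) and L{y'} = sY - y(0), with y(0) = 2, y'(0) = -2, the left side becomes (s^2 + 4*s + 1)Y - (2*s + 6).
The right side is L{sin(3*t)} = 3/(s^2 + 9).
So (s^2 + 4*s + 1)Y = 3/(s^2 + 9) + (2*s + 6).
Isolate Y and clear denominators.

Y(s) = (2*s^3 + 6*s^2 + 18*s + 57)/(s^4 + 4*s^3 + 10*s^2 + 36*s + 9)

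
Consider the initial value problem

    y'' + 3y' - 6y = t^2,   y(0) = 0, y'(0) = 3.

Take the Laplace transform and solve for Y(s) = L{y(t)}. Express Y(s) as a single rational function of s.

Y(s) = (3*s^3 + 2)/(s^5 + 3*s^4 - 6*s^3)

Transform both sides with L{·}.
The derivative rules (L{y''} = s^2 Y - s·y(0) - y'(0) and L{y'} = sY - y(0), with y(0) = 0, y'(0) = 3) turn the left side into (s^2 + 3*s - 6)Y - (3).
The right side is L{t^2} = 2/s^3.
So (s^2 + 3*s - 6)Y = 2/s^3 + (3).
Isolate Y and clear denominators.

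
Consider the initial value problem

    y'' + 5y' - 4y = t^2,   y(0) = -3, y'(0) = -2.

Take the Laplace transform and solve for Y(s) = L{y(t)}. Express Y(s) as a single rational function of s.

Y(s) = (-3*s^4 - 17*s^3 + 2)/(s^5 + 5*s^4 - 4*s^3)

Transform both sides with L{·}.
With L{y''} = s^2 Y - s·y(0) - y'(0) and L{y'} = sY - y(0), with y(0) = -3, y'(0) = -2: the LHS transforms to (s^2 + 5*s - 4)Y - (-3*s - 17).
The right side is L{t^2} = 2/s^3.
So (s^2 + 5*s - 4)Y = 2/s^3 + (-3*s - 17).
Divide through and combine into a single rational function.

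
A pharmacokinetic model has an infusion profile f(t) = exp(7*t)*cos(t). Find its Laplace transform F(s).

F(s) = (s - 7)/((s - 7)^2 + 1)

L{cos(t)} = s/(s^2 + 1).
By the first shifting theorem, multiplying by e^(7t) replaces s with s - 7.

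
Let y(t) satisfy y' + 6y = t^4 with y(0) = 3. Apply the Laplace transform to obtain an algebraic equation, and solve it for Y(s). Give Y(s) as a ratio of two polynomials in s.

Y(s) = (3*s^5 + 24)/(s^6 + 6*s^5)

Apply the Laplace transform to the equation.
The derivative rules (L{y'} = sY - y(0) = sY - 3) turn the left side into (s + 6)Y - (3).
The right side is L{t^4} = 24/s^5.
So (s + 6)Y = 24/s^5 + (3).
Isolate Y and clear denominators.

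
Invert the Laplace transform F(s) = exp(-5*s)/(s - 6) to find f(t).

The factor e^(-5s) signals a time shift by c = 5 (second shifting theorem).
L{e^(6t)} = 1/(s - 6), so L^-1{1/(s - 6)} = exp(6*t).
Hence the inverse is u(t - 5) times that function evaluated at t - 5.

f(t) = Heaviside(t - 5)*(exp(6*t - 30))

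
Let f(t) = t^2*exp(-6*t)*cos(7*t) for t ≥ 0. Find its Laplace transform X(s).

X(s) = 2*(s + 6)*(s^2 + 12*s - 111)/(s^2 + 12*s + 85)^3

L{cos(7t)} = s/(s^2 + 49).
Multiplying by e^(-6t) shifts s → s + 6, so L{exp(-6*t)*cos(7*t)} = (s + 6)/((s + 6)^2 + 49).
Then apply L{t^2·g(t)} = (-1)^2 d^2/ds^2[G(s)] with G(s) = (s + 6)/((s + 6)^2 + 49):
differentiating 2 times and applying the sign gives 2*(s + 6)*(s^2 + 12*s - 111)/(s^2 + 12*s + 85)^3.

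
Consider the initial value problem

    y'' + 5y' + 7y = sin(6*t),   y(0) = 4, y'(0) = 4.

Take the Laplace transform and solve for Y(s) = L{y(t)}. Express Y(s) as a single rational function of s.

Take the Laplace transform of both sides.
Using L{y''} = s^2 Y - s·y(0) - y'(0) and L{y'} = sY - y(0), with y(0) = 4, y'(0) = 4, the left side becomes (s^2 + 5*s + 7)Y - (4*s + 24).
The right side is L{sin(6*t)} = 6/(s^2 + 36).
So (s^2 + 5*s + 7)Y = 6/(s^2 + 36) + (4*s + 24).
Isolate Y and clear denominators.

Y(s) = (4*s^3 + 24*s^2 + 144*s + 870)/(s^4 + 5*s^3 + 43*s^2 + 180*s + 252)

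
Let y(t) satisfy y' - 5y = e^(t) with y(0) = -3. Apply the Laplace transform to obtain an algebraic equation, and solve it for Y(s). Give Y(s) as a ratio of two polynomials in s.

Laplace-transform each side.
Using L{y'} = sY - y(0) = sY - (-3), the left side becomes (s - 5)Y - (-3).
The right side is L{e^(t)} = 1/(s - 1).
So (s - 5)Y = 1/(s - 1) + (-3).
Isolate Y and clear denominators.

Y(s) = (-3*s + 4)/(s^2 - 6*s + 5)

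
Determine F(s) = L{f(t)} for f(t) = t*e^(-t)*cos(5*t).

F(s) = (s - 4)*(s + 6)/(s^2 + 2*s + 26)^2

L{cos(5t)} = s/(s^2 + 25).
Multiplying by e^(-t) shifts s → s + 1, so L{e^(-t)*cos(5*t)} = (s + 1)/((s + 1)^2 + 25).
Then apply L{t·g(t)} = -d/ds[G(s)] with G(s) = (s + 1)/((s + 1)^2 + 25):
differentiating 1 time and applying the sign gives (s - 4)*(s + 6)/(s^2 + 2*s + 26)^2.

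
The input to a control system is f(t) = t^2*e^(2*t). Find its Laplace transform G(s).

L{e^(2t)} = 1/(s - 2).
Then apply L{t^2·g(t)} = (-1)^2 d^2/ds^2[H(s)] with H(s) = 1/(s - 2):
differentiating 2 times and applying the sign gives 2/(s - 2)^3.

G(s) = 2/(s - 2)^3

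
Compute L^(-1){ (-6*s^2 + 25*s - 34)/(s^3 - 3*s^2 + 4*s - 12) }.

Factor the denominator: s^3 - 3*s^2 + 4*s - 12 = (s - 3)*(s^2 + 4).
Partial fraction decomposition gives [-1/(s - 3)] + [-5*s/(s^2 + 4)] + [10/(s^2 + 4)].
Invert each term: -1/(s - 3) ↔ -e^(3t); -5·s/(s^2 + 4) ↔ -5cos(2t); 5·2/(s^2 + 4) ↔ 5sin(2t).

-exp(3*t) + 5*sin(2*t) - 5*cos(2*t)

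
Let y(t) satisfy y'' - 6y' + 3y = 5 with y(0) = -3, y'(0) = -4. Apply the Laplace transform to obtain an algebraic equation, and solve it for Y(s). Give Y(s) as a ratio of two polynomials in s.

Take the Laplace transform of both sides.
Using L{y''} = s^2 Y - s·y(0) - y'(0) and L{y'} = sY - y(0), with y(0) = -3, y'(0) = -4, the left side becomes (s^2 - 6*s + 3)Y - (-3*s + 14).
The right side is L{5} = 5/s.
So (s^2 - 6*s + 3)Y = 5/s + (-3*s + 14).
Divide through and combine into a single rational function.

Y(s) = (-3*s^2 + 14*s + 5)/(s^3 - 6*s^2 + 3*s)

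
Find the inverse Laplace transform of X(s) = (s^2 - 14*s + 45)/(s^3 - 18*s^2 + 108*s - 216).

-3*t^2*exp(6*t)/2 - 2*t*exp(6*t) + exp(6*t)

Factor the denominator: s^3 - 18*s^2 + 108*s - 216 = (s - 6)^3.
Partial fraction decomposition gives [1/(s - 6)] + [-2/(s - 6)^2] + [-3/(s - 6)^3].
Invert each term: 1/(s - 6) ↔ e^(6t); -2/(s - 6)^2 ↔ -2t·e^(6t); -3/(s - 6)^3 ↔ (-3/2)t^2·e^(6t).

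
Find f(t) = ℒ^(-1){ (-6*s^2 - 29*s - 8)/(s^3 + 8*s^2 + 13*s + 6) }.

f(t) = 3*t*exp(-t) - 4*exp(-t) - 2*exp(-6*t)

Factor the denominator: s^3 + 8*s^2 + 13*s + 6 = (s + 1)^2*(s + 6).
Partial fraction decomposition gives [-4/(s + 1)] + [3/(s + 1)^2] + [-2/(s + 6)].
Invert each term: -4/(s + 1) ↔ -4e^(-t); 3/(s + 1)^2 ↔ 3t·e^(-t); -2/(s + 6) ↔ -2e^(-6t).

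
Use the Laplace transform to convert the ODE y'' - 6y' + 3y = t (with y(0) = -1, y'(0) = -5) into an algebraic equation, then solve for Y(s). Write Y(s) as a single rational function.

Y(s) = (-s^3 + s^2 + 1)/(s^4 - 6*s^3 + 3*s^2)

Laplace-transform each side.
With L{y''} = s^2 Y - s·y(0) - y'(0) and L{y'} = sY - y(0), with y(0) = -1, y'(0) = -5: the LHS transforms to (s^2 - 6*s + 3)Y - (-s + 1).
The right side is L{t} = s^(-2).
So (s^2 - 6*s + 3)Y = s^(-2) + (-s + 1).
Solve for Y(s) and write it as one ratio of polynomials.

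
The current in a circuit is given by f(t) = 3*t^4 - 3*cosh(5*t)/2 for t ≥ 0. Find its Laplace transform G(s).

By linearity of the Laplace transform, transform each term separately.
(3)·[L{t^4} = 4!/s^5 = 24/s^5]; (-3/2)·[L{cosh(5t)} = s/(s^2 - 25)].

G(s) = -3*s/(2*(s^2 - 25)) + 72/s^5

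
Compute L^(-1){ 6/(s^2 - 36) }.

Since L{sinh(6t)} = 6/(s^2 - 36), the inverse is sinh(6*t).

sinh(6*t)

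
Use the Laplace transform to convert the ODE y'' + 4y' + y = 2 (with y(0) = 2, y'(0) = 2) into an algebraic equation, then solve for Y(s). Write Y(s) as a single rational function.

Y(s) = (2*s^2 + 10*s + 2)/(s^3 + 4*s^2 + s)

Transform both sides with L{·}.
With L{y''} = s^2 Y - s·y(0) - y'(0) and L{y'} = sY - y(0), with y(0) = 2, y'(0) = 2: the LHS transforms to (s^2 + 4*s + 1)Y - (2*s + 10).
The right side is L{2} = 2/s.
So (s^2 + 4*s + 1)Y = 2/s + (2*s + 10).
Divide through and combine into a single rational function.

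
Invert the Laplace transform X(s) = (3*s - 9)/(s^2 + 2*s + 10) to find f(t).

Complete the square in the denominator: s^2 + 2*s + 10 = (s + 1)^2 + 3^2.
Split the numerator to match: 3*s - 9 = 3·(s + 1) - 4·3.
Invert each term: 3·(s + 1)/((s + 1)^2 + 9) ↔ 3e^(-t)cos(3t); -4·3/((s + 1)^2 + 9) ↔ -4e^(-t)sin(3t).

f(t) = -4*exp(-t)*sin(3*t) + 3*exp(-t)*cos(3*t)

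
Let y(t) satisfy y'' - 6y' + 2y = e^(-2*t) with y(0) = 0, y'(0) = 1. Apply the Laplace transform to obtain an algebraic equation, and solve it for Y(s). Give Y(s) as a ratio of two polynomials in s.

Y(s) = (s + 3)/(s^3 - 4*s^2 - 10*s + 4)

Apply the Laplace transform to the equation.
The derivative rules (L{y''} = s^2 Y - s·y(0) - y'(0) and L{y'} = sY - y(0), with y(0) = 0, y'(0) = 1) turn the left side into (s^2 - 6*s + 2)Y - (1).
The right side is L{e^(-2*t)} = 1/(s + 2).
So (s^2 - 6*s + 2)Y = 1/(s + 2) + (1).
Isolate Y and clear denominators.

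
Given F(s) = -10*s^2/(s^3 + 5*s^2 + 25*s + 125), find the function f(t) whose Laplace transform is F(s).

Factor the denominator: s^3 + 5*s^2 + 25*s + 125 = (s + 5)*(s^2 + 25).
Partial fraction decomposition gives [-5/(s + 5)] + [-5*s/(s^2 + 25)] + [25/(s^2 + 25)].
Invert each term: -5/(s + 5) ↔ -5e^(-5t); -5·s/(s^2 + 25) ↔ -5cos(5t); 5·5/(s^2 + 25) ↔ 5sin(5t).

f(t) = 5*sin(5*t) - 5*cos(5*t) - 5*exp(-5*t)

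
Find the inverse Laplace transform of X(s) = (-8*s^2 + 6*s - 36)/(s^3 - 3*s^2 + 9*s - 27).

Factor the denominator: s^3 - 3*s^2 + 9*s - 27 = (s - 3)*(s^2 + 9).
Partial fraction decomposition gives [-5/(s - 3)] + [-3*s/(s^2 + 9)] + [-3/(s^2 + 9)].
Invert each term: -5/(s - 3) ↔ -5e^(3t); -3·s/(s^2 + 9) ↔ -3cos(3t); -1·3/(s^2 + 9) ↔ -sin(3t).

-5*exp(3*t) - sin(3*t) - 3*cos(3*t)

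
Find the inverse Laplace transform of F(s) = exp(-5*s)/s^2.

Heaviside(t - 5)*(t - 5)

The factor e^(-5s) signals a time shift by c = 5 (second shifting theorem).
L{t} = 1!/s^2 = 1/s^2, so L^-1{s^(-2)} = t.
Hence the inverse is u(t - 5) times that function evaluated at t - 5.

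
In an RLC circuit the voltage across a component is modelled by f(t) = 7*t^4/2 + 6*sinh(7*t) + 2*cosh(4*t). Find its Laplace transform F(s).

By linearity of the Laplace transform, transform each term separately.
(6)·[L{sinh(7t)} = 7/(s^2 - 49)]; (2)·[L{cosh(4t)} = s/(s^2 - 16)]; (7/2)·[L{t^4} = 4!/s^5 = 24/s^5].

F(s) = 2*s/(s^2 - 16) + 42/(s^2 - 49) + 84/s^5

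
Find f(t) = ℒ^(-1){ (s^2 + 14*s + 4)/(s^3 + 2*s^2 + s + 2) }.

f(t) = 4*sin(t) + 5*cos(t) - 4*exp(-2*t)

Factor the denominator: s^3 + 2*s^2 + s + 2 = (s + 2)*(s^2 + 1).
Partial fraction decomposition gives [-4/(s + 2)] + [5*s/(s^2 + 1)] + [4/(s^2 + 1)].
Invert each term: -4/(s + 2) ↔ -4e^(-2t); 5·s/(s^2 + 1) ↔ 5cos(t); 4·1/(s^2 + 1) ↔ 4sin(t).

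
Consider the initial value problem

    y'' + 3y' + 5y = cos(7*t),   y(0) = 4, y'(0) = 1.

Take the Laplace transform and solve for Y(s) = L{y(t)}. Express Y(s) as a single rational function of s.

Apply the Laplace transform to the equation.
The derivative rules (L{y''} = s^2 Y - s·y(0) - y'(0) and L{y'} = sY - y(0), with y(0) = 4, y'(0) = 1) turn the left side into (s^2 + 3*s + 5)Y - (4*s + 13).
The right side is L{cos(7*t)} = s/(s^2 + 49).
So (s^2 + 3*s + 5)Y = s/(s^2 + 49) + (4*s + 13).
Divide through and combine into a single rational function.

Y(s) = (4*s^3 + 13*s^2 + 197*s + 637)/(s^4 + 3*s^3 + 54*s^2 + 147*s + 245)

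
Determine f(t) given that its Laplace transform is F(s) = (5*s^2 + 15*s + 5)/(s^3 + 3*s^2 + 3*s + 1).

f(t) = -5*t^2*exp(-t)/2 + 5*t*exp(-t) + 5*exp(-t)

Factor the denominator: s^3 + 3*s^2 + 3*s + 1 = (s + 1)^3.
Partial fraction decomposition gives [5/(s + 1)] + [5/(s + 1)^2] + [-5/(s + 1)^3].
Invert each term: 5/(s + 1) ↔ 5e^(-t); 5/(s + 1)^2 ↔ 5t·e^(-t); -5/(s + 1)^3 ↔ (-5/2)t^2·e^(-t).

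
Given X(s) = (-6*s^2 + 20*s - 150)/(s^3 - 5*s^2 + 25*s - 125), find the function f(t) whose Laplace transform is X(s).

Factor the denominator: s^3 - 5*s^2 + 25*s - 125 = (s - 5)*(s^2 + 25).
Partial fraction decomposition gives [-4/(s - 5)] + [-2*s/(s^2 + 25)] + [10/(s^2 + 25)].
Invert each term: -4/(s - 5) ↔ -4e^(5t); -2·s/(s^2 + 25) ↔ -2cos(5t); 2·5/(s^2 + 25) ↔ 2sin(5t).

f(t) = -4*exp(5*t) + 2*sin(5*t) - 2*cos(5*t)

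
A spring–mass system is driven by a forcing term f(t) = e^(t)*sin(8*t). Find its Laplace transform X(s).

X(s) = 8/((s - 1)^2 + 64)

L{sin(8t)} = 8/(s^2 + 64).
By the first shifting theorem, multiplying by e^(t) replaces s with s - 1.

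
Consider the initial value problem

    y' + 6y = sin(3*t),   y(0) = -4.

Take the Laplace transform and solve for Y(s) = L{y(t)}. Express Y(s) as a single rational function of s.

Y(s) = (-4*s^2 - 33)/(s^3 + 6*s^2 + 9*s + 54)

Transform both sides with L{·}.
Using L{y'} = sY - y(0) = sY - (-4), the left side becomes (s + 6)Y - (-4).
The right side is L{sin(3*t)} = 3/(s^2 + 9).
So (s + 6)Y = 3/(s^2 + 9) + (-4).
Isolate Y and clear denominators.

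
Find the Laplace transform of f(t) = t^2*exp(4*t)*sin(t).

2*(3*s^2 - 24*s + 47)/(s^2 - 8*s + 17)^3

L{sin(t)} = 1/(s^2 + 1).
Multiplying by e^(4t) shifts s → s - 4, so L{exp(4*t)*sin(t)} = 1/((s - 4)^2 + 1).
Then apply L{t^2·g(t)} = (-1)^2 d^2/ds^2[G(s)] with G(s) = 1/((s - 4)^2 + 1):
differentiating 2 times and applying the sign gives 2*(3*s^2 - 24*s + 47)/(s^2 - 8*s + 17)^3.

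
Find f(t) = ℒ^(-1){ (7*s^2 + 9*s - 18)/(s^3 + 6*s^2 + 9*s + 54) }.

Factor the denominator: s^3 + 6*s^2 + 9*s + 54 = (s + 6)*(s^2 + 9).
Partial fraction decomposition gives [4/(s + 6)] + [3*s/(s^2 + 9)] + [-9/(s^2 + 9)].
Invert each term: 4/(s + 6) ↔ 4e^(-6t); 3·s/(s^2 + 9) ↔ 3cos(3t); -3·3/(s^2 + 9) ↔ -3sin(3t).

f(t) = -3*sin(3*t) + 3*cos(3*t) + 4*exp(-6*t)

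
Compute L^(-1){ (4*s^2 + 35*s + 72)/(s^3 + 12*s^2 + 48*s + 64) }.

-2*t^2*exp(-4*t) + 3*t*exp(-4*t) + 4*exp(-4*t)

Factor the denominator: s^3 + 12*s^2 + 48*s + 64 = (s + 4)^3.
Partial fraction decomposition gives [4/(s + 4)] + [3/(s + 4)^2] + [-4/(s + 4)^3].
Invert each term: 4/(s + 4) ↔ 4e^(-4t); 3/(s + 4)^2 ↔ 3t·e^(-4t); -4/(s + 4)^3 ↔ (-2)t^2·e^(-4t).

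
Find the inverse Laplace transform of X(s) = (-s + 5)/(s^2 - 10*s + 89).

-exp(5*t)*cos(8*t)

Rewrite the denominator: s^2 - 10*s + 89 = (s - 5)^2 + 64.
The form in (s - 5) signals a first-shifting-theorem factor e^(5t).
Since L{cos(8t)} = s/(s^2 + 64), the inverse is exp(5*t)*cos(8*t), scaled by -1.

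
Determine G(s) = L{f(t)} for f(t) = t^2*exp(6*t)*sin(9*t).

L{sin(9t)} = 9/(s^2 + 81).
Multiplying by e^(6t) shifts s → s - 6, so L{exp(6*t)*sin(9*t)} = 9/((s - 6)^2 + 81).
Then apply L{t^2·g(t)} = (-1)^2 d^2/ds^2[H(s)] with H(s) = 9/((s - 6)^2 + 81):
differentiating 2 times and applying the sign gives 54*(s^2 - 12*s + 9)/(s^2 - 12*s + 117)^3.

G(s) = 54*(s^2 - 12*s + 9)/(s^2 - 12*s + 117)^3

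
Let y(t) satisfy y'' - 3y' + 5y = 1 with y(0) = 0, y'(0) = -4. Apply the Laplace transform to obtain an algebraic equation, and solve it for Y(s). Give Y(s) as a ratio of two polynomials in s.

Laplace-transform each side.
Using L{y''} = s^2 Y - s·y(0) - y'(0) and L{y'} = sY - y(0), with y(0) = 0, y'(0) = -4, the left side becomes (s^2 - 3*s + 5)Y - (-4).
The right side is L{1} = 1/s.
So (s^2 - 3*s + 5)Y = 1/s + (-4).
Isolate Y and clear denominators.

Y(s) = (-4*s + 1)/(s^3 - 3*s^2 + 5*s)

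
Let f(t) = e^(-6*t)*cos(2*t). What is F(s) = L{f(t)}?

F(s) = (s + 6)/((s + 6)^2 + 4)

L{cos(2t)} = s/(s^2 + 4).
By the first shifting theorem, multiplying by e^(-6t) replaces s with s + 6.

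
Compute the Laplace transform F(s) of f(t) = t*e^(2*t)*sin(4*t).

L{sin(4t)} = 4/(s^2 + 16).
Multiplying by e^(2t) shifts s → s - 2, so L{e^(2*t)*sin(4*t)} = 4/((s - 2)^2 + 16).
Then apply L{t·g(t)} = -d/ds[G(s)] with G(s) = 4/((s - 2)^2 + 16):
differentiating 1 time and applying the sign gives 8*(s - 2)/(s^2 - 4*s + 20)^2.

F(s) = 8*(s - 2)/(s^2 - 4*s + 20)^2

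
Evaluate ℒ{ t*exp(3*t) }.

L{e^(3t)} = 1/(s - 3).
Then apply L{t·g(t)} = -d/ds[G(s)] with G(s) = 1/(s - 3):
differentiating 1 time and applying the sign gives (s - 3)^(-2).

(s - 3)^(-2)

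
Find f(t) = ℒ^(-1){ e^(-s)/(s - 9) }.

f(t) = Heaviside(t - 1)*(exp(9*t - 9))

The factor e^(-s) signals a time shift by c = 1 (second shifting theorem).
L{e^(9t)} = 1/(s - 9), so L^-1{1/(s - 9)} = e^(9*t).
Hence the inverse is u(t - 1) times that function evaluated at t - 1.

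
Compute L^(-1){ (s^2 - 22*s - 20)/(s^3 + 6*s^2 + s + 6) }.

Factor the denominator: s^3 + 6*s^2 + s + 6 = (s + 6)*(s^2 + 1).
Partial fraction decomposition gives [4/(s + 6)] + [-3*s/(s^2 + 1)] + [-4/(s^2 + 1)].
Invert each term: 4/(s + 6) ↔ 4e^(-6t); -3·s/(s^2 + 1) ↔ -3cos(t); -4·1/(s^2 + 1) ↔ -4sin(t).

-4*sin(t) - 3*cos(t) + 4*exp(-6*t)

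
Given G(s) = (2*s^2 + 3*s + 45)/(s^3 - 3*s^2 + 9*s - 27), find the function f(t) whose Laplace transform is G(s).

Factor the denominator: s^3 - 3*s^2 + 9*s - 27 = (s - 3)*(s^2 + 9).
Partial fraction decomposition gives [4/(s - 3)] + [-2*s/(s^2 + 9)] + [-3/(s^2 + 9)].
Invert each term: 4/(s - 3) ↔ 4e^(3t); -2·s/(s^2 + 9) ↔ -2cos(3t); -1·3/(s^2 + 9) ↔ -sin(3t).

f(t) = 4*exp(3*t) - sin(3*t) - 2*cos(3*t)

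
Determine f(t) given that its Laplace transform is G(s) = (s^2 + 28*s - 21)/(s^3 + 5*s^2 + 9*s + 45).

Factor the denominator: s^3 + 5*s^2 + 9*s + 45 = (s + 5)*(s^2 + 9).
Partial fraction decomposition gives [-4/(s + 5)] + [5*s/(s^2 + 9)] + [3/(s^2 + 9)].
Invert each term: -4/(s + 5) ↔ -4e^(-5t); 5·s/(s^2 + 9) ↔ 5cos(3t); 1·3/(s^2 + 9) ↔ sin(3t).

f(t) = sin(3*t) + 5*cos(3*t) - 4*exp(-5*t)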